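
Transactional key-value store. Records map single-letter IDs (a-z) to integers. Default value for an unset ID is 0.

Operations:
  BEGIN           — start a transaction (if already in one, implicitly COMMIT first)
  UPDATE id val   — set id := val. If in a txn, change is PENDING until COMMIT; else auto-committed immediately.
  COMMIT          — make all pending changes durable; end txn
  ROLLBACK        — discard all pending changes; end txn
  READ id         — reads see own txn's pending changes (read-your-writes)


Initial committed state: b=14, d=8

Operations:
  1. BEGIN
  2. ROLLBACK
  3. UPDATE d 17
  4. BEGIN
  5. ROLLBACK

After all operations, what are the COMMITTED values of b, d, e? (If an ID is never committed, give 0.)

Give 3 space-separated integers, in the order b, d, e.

Initial committed: {b=14, d=8}
Op 1: BEGIN: in_txn=True, pending={}
Op 2: ROLLBACK: discarded pending []; in_txn=False
Op 3: UPDATE d=17 (auto-commit; committed d=17)
Op 4: BEGIN: in_txn=True, pending={}
Op 5: ROLLBACK: discarded pending []; in_txn=False
Final committed: {b=14, d=17}

Answer: 14 17 0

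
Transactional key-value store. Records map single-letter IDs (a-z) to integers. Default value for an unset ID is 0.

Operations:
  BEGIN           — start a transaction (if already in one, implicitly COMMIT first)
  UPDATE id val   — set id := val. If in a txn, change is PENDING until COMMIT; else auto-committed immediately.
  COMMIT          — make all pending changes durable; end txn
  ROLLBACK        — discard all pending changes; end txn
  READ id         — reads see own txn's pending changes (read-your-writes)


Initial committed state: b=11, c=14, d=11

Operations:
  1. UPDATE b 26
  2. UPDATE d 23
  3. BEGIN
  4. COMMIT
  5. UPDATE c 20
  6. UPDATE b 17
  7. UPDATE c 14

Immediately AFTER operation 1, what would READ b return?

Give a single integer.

Initial committed: {b=11, c=14, d=11}
Op 1: UPDATE b=26 (auto-commit; committed b=26)
After op 1: visible(b) = 26 (pending={}, committed={b=26, c=14, d=11})

Answer: 26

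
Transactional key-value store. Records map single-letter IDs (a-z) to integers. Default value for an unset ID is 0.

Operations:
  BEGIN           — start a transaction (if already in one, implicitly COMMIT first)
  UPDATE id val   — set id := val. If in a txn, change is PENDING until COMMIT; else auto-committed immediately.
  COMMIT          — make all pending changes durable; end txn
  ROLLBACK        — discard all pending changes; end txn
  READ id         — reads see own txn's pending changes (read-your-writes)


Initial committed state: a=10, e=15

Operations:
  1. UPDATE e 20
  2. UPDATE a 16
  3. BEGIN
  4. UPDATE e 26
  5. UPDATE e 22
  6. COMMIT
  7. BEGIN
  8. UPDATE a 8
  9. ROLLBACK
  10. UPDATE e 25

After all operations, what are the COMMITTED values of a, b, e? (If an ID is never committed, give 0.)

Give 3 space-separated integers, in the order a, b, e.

Initial committed: {a=10, e=15}
Op 1: UPDATE e=20 (auto-commit; committed e=20)
Op 2: UPDATE a=16 (auto-commit; committed a=16)
Op 3: BEGIN: in_txn=True, pending={}
Op 4: UPDATE e=26 (pending; pending now {e=26})
Op 5: UPDATE e=22 (pending; pending now {e=22})
Op 6: COMMIT: merged ['e'] into committed; committed now {a=16, e=22}
Op 7: BEGIN: in_txn=True, pending={}
Op 8: UPDATE a=8 (pending; pending now {a=8})
Op 9: ROLLBACK: discarded pending ['a']; in_txn=False
Op 10: UPDATE e=25 (auto-commit; committed e=25)
Final committed: {a=16, e=25}

Answer: 16 0 25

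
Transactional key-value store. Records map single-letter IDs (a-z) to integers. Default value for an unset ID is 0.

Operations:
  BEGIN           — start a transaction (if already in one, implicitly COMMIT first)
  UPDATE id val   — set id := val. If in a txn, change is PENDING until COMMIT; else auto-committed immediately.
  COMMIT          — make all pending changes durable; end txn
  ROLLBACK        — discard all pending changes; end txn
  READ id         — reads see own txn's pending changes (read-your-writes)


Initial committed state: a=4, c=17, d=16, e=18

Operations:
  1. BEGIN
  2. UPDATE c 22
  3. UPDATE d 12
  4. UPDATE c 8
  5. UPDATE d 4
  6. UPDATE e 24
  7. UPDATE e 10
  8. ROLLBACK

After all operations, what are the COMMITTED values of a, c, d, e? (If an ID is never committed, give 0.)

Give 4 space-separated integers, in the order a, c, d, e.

Initial committed: {a=4, c=17, d=16, e=18}
Op 1: BEGIN: in_txn=True, pending={}
Op 2: UPDATE c=22 (pending; pending now {c=22})
Op 3: UPDATE d=12 (pending; pending now {c=22, d=12})
Op 4: UPDATE c=8 (pending; pending now {c=8, d=12})
Op 5: UPDATE d=4 (pending; pending now {c=8, d=4})
Op 6: UPDATE e=24 (pending; pending now {c=8, d=4, e=24})
Op 7: UPDATE e=10 (pending; pending now {c=8, d=4, e=10})
Op 8: ROLLBACK: discarded pending ['c', 'd', 'e']; in_txn=False
Final committed: {a=4, c=17, d=16, e=18}

Answer: 4 17 16 18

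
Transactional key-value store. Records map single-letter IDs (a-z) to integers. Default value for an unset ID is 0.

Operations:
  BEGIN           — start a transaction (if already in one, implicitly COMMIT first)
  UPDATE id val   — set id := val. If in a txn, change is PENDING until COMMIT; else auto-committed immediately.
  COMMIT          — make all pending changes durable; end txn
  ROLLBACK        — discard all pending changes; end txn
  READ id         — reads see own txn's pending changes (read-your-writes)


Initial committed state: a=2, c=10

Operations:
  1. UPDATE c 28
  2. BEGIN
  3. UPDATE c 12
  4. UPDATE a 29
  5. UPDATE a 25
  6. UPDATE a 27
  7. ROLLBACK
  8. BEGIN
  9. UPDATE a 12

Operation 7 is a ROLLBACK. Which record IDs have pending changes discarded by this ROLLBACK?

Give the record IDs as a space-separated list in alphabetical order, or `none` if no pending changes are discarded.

Initial committed: {a=2, c=10}
Op 1: UPDATE c=28 (auto-commit; committed c=28)
Op 2: BEGIN: in_txn=True, pending={}
Op 3: UPDATE c=12 (pending; pending now {c=12})
Op 4: UPDATE a=29 (pending; pending now {a=29, c=12})
Op 5: UPDATE a=25 (pending; pending now {a=25, c=12})
Op 6: UPDATE a=27 (pending; pending now {a=27, c=12})
Op 7: ROLLBACK: discarded pending ['a', 'c']; in_txn=False
Op 8: BEGIN: in_txn=True, pending={}
Op 9: UPDATE a=12 (pending; pending now {a=12})
ROLLBACK at op 7 discards: ['a', 'c']

Answer: a c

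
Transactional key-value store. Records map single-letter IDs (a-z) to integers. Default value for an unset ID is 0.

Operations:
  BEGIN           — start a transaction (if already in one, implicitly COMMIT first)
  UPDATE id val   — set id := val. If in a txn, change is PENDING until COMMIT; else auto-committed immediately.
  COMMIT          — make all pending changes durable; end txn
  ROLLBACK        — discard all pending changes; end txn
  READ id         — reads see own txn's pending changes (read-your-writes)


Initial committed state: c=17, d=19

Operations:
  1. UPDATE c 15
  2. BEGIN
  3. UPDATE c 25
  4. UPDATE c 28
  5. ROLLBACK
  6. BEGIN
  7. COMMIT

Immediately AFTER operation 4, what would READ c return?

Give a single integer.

Answer: 28

Derivation:
Initial committed: {c=17, d=19}
Op 1: UPDATE c=15 (auto-commit; committed c=15)
Op 2: BEGIN: in_txn=True, pending={}
Op 3: UPDATE c=25 (pending; pending now {c=25})
Op 4: UPDATE c=28 (pending; pending now {c=28})
After op 4: visible(c) = 28 (pending={c=28}, committed={c=15, d=19})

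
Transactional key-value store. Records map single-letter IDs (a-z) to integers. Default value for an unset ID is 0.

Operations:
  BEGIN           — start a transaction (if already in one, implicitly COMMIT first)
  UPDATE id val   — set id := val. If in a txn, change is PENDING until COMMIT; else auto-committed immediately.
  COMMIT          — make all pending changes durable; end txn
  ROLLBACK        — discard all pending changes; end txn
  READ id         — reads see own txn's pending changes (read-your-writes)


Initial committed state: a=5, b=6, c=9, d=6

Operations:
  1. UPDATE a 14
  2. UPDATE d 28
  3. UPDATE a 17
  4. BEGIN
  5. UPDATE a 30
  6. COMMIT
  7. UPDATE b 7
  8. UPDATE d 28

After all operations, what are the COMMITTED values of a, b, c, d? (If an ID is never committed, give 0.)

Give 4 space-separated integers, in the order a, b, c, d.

Answer: 30 7 9 28

Derivation:
Initial committed: {a=5, b=6, c=9, d=6}
Op 1: UPDATE a=14 (auto-commit; committed a=14)
Op 2: UPDATE d=28 (auto-commit; committed d=28)
Op 3: UPDATE a=17 (auto-commit; committed a=17)
Op 4: BEGIN: in_txn=True, pending={}
Op 5: UPDATE a=30 (pending; pending now {a=30})
Op 6: COMMIT: merged ['a'] into committed; committed now {a=30, b=6, c=9, d=28}
Op 7: UPDATE b=7 (auto-commit; committed b=7)
Op 8: UPDATE d=28 (auto-commit; committed d=28)
Final committed: {a=30, b=7, c=9, d=28}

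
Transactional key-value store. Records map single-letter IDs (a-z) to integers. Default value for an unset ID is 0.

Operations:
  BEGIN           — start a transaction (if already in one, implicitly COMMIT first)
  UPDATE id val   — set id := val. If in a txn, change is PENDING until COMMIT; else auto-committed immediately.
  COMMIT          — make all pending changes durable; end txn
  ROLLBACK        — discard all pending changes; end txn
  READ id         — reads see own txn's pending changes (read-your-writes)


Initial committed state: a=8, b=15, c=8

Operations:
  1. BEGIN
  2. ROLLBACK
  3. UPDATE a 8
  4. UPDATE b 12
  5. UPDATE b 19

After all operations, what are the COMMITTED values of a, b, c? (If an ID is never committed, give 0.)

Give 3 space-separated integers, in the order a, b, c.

Initial committed: {a=8, b=15, c=8}
Op 1: BEGIN: in_txn=True, pending={}
Op 2: ROLLBACK: discarded pending []; in_txn=False
Op 3: UPDATE a=8 (auto-commit; committed a=8)
Op 4: UPDATE b=12 (auto-commit; committed b=12)
Op 5: UPDATE b=19 (auto-commit; committed b=19)
Final committed: {a=8, b=19, c=8}

Answer: 8 19 8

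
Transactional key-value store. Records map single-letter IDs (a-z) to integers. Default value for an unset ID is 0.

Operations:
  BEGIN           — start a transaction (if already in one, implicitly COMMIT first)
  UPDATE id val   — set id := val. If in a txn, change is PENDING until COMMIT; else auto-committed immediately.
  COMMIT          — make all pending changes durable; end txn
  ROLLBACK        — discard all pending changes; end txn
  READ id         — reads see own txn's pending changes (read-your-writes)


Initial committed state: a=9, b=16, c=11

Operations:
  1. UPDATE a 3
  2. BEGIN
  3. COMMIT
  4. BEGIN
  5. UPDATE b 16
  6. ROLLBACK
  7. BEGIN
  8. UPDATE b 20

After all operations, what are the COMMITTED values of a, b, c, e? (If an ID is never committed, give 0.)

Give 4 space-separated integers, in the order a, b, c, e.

Answer: 3 16 11 0

Derivation:
Initial committed: {a=9, b=16, c=11}
Op 1: UPDATE a=3 (auto-commit; committed a=3)
Op 2: BEGIN: in_txn=True, pending={}
Op 3: COMMIT: merged [] into committed; committed now {a=3, b=16, c=11}
Op 4: BEGIN: in_txn=True, pending={}
Op 5: UPDATE b=16 (pending; pending now {b=16})
Op 6: ROLLBACK: discarded pending ['b']; in_txn=False
Op 7: BEGIN: in_txn=True, pending={}
Op 8: UPDATE b=20 (pending; pending now {b=20})
Final committed: {a=3, b=16, c=11}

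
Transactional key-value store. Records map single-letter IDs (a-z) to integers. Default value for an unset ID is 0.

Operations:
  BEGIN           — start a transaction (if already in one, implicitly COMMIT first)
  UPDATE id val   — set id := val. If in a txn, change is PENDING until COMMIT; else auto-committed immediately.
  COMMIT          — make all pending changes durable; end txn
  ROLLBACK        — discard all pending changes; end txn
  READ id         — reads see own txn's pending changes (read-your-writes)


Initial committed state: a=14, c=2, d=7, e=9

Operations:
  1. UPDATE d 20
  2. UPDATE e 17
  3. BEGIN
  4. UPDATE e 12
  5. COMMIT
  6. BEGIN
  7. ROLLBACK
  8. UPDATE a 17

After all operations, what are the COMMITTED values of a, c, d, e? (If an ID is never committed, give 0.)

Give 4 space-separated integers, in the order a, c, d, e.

Answer: 17 2 20 12

Derivation:
Initial committed: {a=14, c=2, d=7, e=9}
Op 1: UPDATE d=20 (auto-commit; committed d=20)
Op 2: UPDATE e=17 (auto-commit; committed e=17)
Op 3: BEGIN: in_txn=True, pending={}
Op 4: UPDATE e=12 (pending; pending now {e=12})
Op 5: COMMIT: merged ['e'] into committed; committed now {a=14, c=2, d=20, e=12}
Op 6: BEGIN: in_txn=True, pending={}
Op 7: ROLLBACK: discarded pending []; in_txn=False
Op 8: UPDATE a=17 (auto-commit; committed a=17)
Final committed: {a=17, c=2, d=20, e=12}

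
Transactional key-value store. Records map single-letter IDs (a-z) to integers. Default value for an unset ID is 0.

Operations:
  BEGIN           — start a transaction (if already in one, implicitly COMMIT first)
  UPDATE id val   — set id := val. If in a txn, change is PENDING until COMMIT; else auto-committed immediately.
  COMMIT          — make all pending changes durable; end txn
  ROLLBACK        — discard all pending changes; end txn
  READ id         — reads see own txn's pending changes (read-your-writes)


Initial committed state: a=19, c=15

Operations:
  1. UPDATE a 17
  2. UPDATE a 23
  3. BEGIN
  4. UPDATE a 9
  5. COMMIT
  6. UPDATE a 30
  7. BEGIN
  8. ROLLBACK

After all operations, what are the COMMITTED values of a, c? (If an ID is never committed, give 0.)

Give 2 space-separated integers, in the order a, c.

Answer: 30 15

Derivation:
Initial committed: {a=19, c=15}
Op 1: UPDATE a=17 (auto-commit; committed a=17)
Op 2: UPDATE a=23 (auto-commit; committed a=23)
Op 3: BEGIN: in_txn=True, pending={}
Op 4: UPDATE a=9 (pending; pending now {a=9})
Op 5: COMMIT: merged ['a'] into committed; committed now {a=9, c=15}
Op 6: UPDATE a=30 (auto-commit; committed a=30)
Op 7: BEGIN: in_txn=True, pending={}
Op 8: ROLLBACK: discarded pending []; in_txn=False
Final committed: {a=30, c=15}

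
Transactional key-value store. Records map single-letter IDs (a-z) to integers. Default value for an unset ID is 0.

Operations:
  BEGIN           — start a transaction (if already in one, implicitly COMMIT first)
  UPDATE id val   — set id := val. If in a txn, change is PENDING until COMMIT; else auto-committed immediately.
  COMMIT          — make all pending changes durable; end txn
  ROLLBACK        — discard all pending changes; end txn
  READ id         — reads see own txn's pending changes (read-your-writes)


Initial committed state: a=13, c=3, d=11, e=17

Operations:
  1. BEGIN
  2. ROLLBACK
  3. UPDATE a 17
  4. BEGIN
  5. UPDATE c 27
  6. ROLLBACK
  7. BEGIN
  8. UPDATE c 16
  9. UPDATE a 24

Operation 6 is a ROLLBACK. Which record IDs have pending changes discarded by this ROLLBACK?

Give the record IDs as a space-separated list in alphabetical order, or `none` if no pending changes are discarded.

Answer: c

Derivation:
Initial committed: {a=13, c=3, d=11, e=17}
Op 1: BEGIN: in_txn=True, pending={}
Op 2: ROLLBACK: discarded pending []; in_txn=False
Op 3: UPDATE a=17 (auto-commit; committed a=17)
Op 4: BEGIN: in_txn=True, pending={}
Op 5: UPDATE c=27 (pending; pending now {c=27})
Op 6: ROLLBACK: discarded pending ['c']; in_txn=False
Op 7: BEGIN: in_txn=True, pending={}
Op 8: UPDATE c=16 (pending; pending now {c=16})
Op 9: UPDATE a=24 (pending; pending now {a=24, c=16})
ROLLBACK at op 6 discards: ['c']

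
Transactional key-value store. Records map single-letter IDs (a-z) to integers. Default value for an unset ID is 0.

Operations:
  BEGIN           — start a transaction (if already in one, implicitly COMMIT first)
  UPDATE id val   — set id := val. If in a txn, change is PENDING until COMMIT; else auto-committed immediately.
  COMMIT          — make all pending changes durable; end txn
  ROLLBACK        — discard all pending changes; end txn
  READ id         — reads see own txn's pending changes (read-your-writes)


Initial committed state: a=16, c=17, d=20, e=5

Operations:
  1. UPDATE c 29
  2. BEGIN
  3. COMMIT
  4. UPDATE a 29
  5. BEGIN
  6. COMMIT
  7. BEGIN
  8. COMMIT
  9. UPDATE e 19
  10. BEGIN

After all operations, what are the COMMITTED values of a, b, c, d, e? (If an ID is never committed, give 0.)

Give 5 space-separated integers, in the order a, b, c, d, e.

Initial committed: {a=16, c=17, d=20, e=5}
Op 1: UPDATE c=29 (auto-commit; committed c=29)
Op 2: BEGIN: in_txn=True, pending={}
Op 3: COMMIT: merged [] into committed; committed now {a=16, c=29, d=20, e=5}
Op 4: UPDATE a=29 (auto-commit; committed a=29)
Op 5: BEGIN: in_txn=True, pending={}
Op 6: COMMIT: merged [] into committed; committed now {a=29, c=29, d=20, e=5}
Op 7: BEGIN: in_txn=True, pending={}
Op 8: COMMIT: merged [] into committed; committed now {a=29, c=29, d=20, e=5}
Op 9: UPDATE e=19 (auto-commit; committed e=19)
Op 10: BEGIN: in_txn=True, pending={}
Final committed: {a=29, c=29, d=20, e=19}

Answer: 29 0 29 20 19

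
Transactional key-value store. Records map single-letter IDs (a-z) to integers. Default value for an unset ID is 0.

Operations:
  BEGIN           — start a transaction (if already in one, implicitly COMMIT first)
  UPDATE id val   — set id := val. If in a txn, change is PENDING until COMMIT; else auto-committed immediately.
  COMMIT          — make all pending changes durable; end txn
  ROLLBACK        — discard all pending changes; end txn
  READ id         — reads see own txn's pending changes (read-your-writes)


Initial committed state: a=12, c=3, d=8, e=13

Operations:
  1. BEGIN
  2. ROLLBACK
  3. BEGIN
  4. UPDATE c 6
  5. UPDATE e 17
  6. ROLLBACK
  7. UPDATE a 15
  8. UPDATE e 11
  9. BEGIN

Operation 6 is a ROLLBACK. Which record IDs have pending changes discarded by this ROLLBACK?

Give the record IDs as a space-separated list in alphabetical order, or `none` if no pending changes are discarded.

Answer: c e

Derivation:
Initial committed: {a=12, c=3, d=8, e=13}
Op 1: BEGIN: in_txn=True, pending={}
Op 2: ROLLBACK: discarded pending []; in_txn=False
Op 3: BEGIN: in_txn=True, pending={}
Op 4: UPDATE c=6 (pending; pending now {c=6})
Op 5: UPDATE e=17 (pending; pending now {c=6, e=17})
Op 6: ROLLBACK: discarded pending ['c', 'e']; in_txn=False
Op 7: UPDATE a=15 (auto-commit; committed a=15)
Op 8: UPDATE e=11 (auto-commit; committed e=11)
Op 9: BEGIN: in_txn=True, pending={}
ROLLBACK at op 6 discards: ['c', 'e']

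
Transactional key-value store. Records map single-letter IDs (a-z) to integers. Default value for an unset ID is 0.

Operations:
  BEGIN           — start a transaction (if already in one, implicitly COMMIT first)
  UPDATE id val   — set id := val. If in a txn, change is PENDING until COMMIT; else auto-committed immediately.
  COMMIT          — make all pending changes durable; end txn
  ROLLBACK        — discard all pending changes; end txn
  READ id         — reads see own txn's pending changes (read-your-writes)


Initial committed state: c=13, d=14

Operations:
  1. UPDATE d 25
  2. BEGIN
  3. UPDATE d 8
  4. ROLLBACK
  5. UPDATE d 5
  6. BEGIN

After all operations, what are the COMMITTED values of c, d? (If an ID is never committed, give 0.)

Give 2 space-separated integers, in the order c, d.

Answer: 13 5

Derivation:
Initial committed: {c=13, d=14}
Op 1: UPDATE d=25 (auto-commit; committed d=25)
Op 2: BEGIN: in_txn=True, pending={}
Op 3: UPDATE d=8 (pending; pending now {d=8})
Op 4: ROLLBACK: discarded pending ['d']; in_txn=False
Op 5: UPDATE d=5 (auto-commit; committed d=5)
Op 6: BEGIN: in_txn=True, pending={}
Final committed: {c=13, d=5}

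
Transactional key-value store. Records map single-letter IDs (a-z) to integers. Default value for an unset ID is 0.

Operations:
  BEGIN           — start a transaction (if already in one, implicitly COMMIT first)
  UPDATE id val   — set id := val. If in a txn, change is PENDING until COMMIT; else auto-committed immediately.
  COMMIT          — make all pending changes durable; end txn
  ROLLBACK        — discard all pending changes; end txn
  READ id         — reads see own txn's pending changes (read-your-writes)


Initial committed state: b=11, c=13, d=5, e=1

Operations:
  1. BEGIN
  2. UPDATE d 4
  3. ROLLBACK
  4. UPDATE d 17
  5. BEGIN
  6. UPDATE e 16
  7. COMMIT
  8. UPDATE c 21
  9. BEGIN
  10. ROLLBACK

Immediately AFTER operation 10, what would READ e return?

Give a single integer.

Answer: 16

Derivation:
Initial committed: {b=11, c=13, d=5, e=1}
Op 1: BEGIN: in_txn=True, pending={}
Op 2: UPDATE d=4 (pending; pending now {d=4})
Op 3: ROLLBACK: discarded pending ['d']; in_txn=False
Op 4: UPDATE d=17 (auto-commit; committed d=17)
Op 5: BEGIN: in_txn=True, pending={}
Op 6: UPDATE e=16 (pending; pending now {e=16})
Op 7: COMMIT: merged ['e'] into committed; committed now {b=11, c=13, d=17, e=16}
Op 8: UPDATE c=21 (auto-commit; committed c=21)
Op 9: BEGIN: in_txn=True, pending={}
Op 10: ROLLBACK: discarded pending []; in_txn=False
After op 10: visible(e) = 16 (pending={}, committed={b=11, c=21, d=17, e=16})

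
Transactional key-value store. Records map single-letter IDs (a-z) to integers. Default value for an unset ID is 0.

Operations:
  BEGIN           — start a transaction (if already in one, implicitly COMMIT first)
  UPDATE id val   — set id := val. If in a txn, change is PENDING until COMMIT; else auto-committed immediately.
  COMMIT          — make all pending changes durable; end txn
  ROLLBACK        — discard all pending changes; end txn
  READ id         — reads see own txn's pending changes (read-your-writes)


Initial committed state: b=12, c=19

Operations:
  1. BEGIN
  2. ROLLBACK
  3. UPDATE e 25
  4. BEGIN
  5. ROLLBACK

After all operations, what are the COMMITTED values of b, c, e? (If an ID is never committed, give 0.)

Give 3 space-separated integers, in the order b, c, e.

Answer: 12 19 25

Derivation:
Initial committed: {b=12, c=19}
Op 1: BEGIN: in_txn=True, pending={}
Op 2: ROLLBACK: discarded pending []; in_txn=False
Op 3: UPDATE e=25 (auto-commit; committed e=25)
Op 4: BEGIN: in_txn=True, pending={}
Op 5: ROLLBACK: discarded pending []; in_txn=False
Final committed: {b=12, c=19, e=25}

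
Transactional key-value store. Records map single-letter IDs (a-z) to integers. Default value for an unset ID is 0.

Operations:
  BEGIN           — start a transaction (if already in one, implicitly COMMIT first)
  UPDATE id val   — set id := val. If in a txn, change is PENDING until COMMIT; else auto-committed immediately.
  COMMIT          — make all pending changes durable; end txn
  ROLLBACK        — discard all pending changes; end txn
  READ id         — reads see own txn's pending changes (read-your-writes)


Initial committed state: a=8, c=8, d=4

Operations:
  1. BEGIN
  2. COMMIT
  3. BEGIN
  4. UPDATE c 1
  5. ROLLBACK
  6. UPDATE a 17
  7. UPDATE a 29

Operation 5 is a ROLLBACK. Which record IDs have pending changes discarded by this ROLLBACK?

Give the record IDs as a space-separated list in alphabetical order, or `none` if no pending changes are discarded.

Initial committed: {a=8, c=8, d=4}
Op 1: BEGIN: in_txn=True, pending={}
Op 2: COMMIT: merged [] into committed; committed now {a=8, c=8, d=4}
Op 3: BEGIN: in_txn=True, pending={}
Op 4: UPDATE c=1 (pending; pending now {c=1})
Op 5: ROLLBACK: discarded pending ['c']; in_txn=False
Op 6: UPDATE a=17 (auto-commit; committed a=17)
Op 7: UPDATE a=29 (auto-commit; committed a=29)
ROLLBACK at op 5 discards: ['c']

Answer: c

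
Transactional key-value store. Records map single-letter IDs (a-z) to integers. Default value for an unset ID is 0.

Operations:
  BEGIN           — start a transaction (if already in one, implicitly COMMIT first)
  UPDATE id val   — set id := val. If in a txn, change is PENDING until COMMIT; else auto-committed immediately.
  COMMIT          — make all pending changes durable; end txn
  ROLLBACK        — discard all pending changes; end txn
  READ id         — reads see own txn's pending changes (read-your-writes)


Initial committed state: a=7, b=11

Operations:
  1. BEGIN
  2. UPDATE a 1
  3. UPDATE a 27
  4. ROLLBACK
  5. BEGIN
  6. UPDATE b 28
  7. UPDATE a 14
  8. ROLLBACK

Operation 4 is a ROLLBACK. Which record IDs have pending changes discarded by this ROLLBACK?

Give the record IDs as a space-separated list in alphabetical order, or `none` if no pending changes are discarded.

Initial committed: {a=7, b=11}
Op 1: BEGIN: in_txn=True, pending={}
Op 2: UPDATE a=1 (pending; pending now {a=1})
Op 3: UPDATE a=27 (pending; pending now {a=27})
Op 4: ROLLBACK: discarded pending ['a']; in_txn=False
Op 5: BEGIN: in_txn=True, pending={}
Op 6: UPDATE b=28 (pending; pending now {b=28})
Op 7: UPDATE a=14 (pending; pending now {a=14, b=28})
Op 8: ROLLBACK: discarded pending ['a', 'b']; in_txn=False
ROLLBACK at op 4 discards: ['a']

Answer: a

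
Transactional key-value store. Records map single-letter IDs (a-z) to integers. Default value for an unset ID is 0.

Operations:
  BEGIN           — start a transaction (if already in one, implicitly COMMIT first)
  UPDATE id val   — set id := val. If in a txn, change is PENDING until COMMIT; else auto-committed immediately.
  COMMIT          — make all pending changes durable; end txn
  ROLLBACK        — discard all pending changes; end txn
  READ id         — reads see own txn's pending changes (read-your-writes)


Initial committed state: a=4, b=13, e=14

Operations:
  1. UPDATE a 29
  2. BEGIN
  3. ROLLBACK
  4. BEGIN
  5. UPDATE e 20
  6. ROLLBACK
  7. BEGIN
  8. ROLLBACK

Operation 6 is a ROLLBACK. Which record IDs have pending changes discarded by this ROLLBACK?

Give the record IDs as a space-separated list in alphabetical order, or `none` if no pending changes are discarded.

Answer: e

Derivation:
Initial committed: {a=4, b=13, e=14}
Op 1: UPDATE a=29 (auto-commit; committed a=29)
Op 2: BEGIN: in_txn=True, pending={}
Op 3: ROLLBACK: discarded pending []; in_txn=False
Op 4: BEGIN: in_txn=True, pending={}
Op 5: UPDATE e=20 (pending; pending now {e=20})
Op 6: ROLLBACK: discarded pending ['e']; in_txn=False
Op 7: BEGIN: in_txn=True, pending={}
Op 8: ROLLBACK: discarded pending []; in_txn=False
ROLLBACK at op 6 discards: ['e']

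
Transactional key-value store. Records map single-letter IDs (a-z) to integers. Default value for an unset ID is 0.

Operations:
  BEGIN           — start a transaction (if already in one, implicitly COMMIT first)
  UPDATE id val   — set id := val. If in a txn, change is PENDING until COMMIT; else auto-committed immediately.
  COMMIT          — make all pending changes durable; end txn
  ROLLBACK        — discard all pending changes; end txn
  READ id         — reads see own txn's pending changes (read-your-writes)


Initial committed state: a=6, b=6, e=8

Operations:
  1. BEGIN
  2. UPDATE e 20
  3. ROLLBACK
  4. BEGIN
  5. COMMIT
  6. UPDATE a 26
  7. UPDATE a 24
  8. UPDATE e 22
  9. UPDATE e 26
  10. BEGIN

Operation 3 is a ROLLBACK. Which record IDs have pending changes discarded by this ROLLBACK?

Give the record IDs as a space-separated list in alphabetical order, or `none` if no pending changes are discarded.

Answer: e

Derivation:
Initial committed: {a=6, b=6, e=8}
Op 1: BEGIN: in_txn=True, pending={}
Op 2: UPDATE e=20 (pending; pending now {e=20})
Op 3: ROLLBACK: discarded pending ['e']; in_txn=False
Op 4: BEGIN: in_txn=True, pending={}
Op 5: COMMIT: merged [] into committed; committed now {a=6, b=6, e=8}
Op 6: UPDATE a=26 (auto-commit; committed a=26)
Op 7: UPDATE a=24 (auto-commit; committed a=24)
Op 8: UPDATE e=22 (auto-commit; committed e=22)
Op 9: UPDATE e=26 (auto-commit; committed e=26)
Op 10: BEGIN: in_txn=True, pending={}
ROLLBACK at op 3 discards: ['e']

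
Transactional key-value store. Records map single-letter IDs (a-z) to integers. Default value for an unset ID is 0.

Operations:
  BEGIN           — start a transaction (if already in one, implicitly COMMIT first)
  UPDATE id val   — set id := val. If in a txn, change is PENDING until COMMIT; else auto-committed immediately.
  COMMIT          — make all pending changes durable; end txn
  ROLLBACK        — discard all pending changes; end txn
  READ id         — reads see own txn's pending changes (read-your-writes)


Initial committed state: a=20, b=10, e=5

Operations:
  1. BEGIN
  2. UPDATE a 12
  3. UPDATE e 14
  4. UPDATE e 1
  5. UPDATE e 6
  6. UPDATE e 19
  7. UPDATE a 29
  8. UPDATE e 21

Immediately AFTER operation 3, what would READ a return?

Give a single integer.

Answer: 12

Derivation:
Initial committed: {a=20, b=10, e=5}
Op 1: BEGIN: in_txn=True, pending={}
Op 2: UPDATE a=12 (pending; pending now {a=12})
Op 3: UPDATE e=14 (pending; pending now {a=12, e=14})
After op 3: visible(a) = 12 (pending={a=12, e=14}, committed={a=20, b=10, e=5})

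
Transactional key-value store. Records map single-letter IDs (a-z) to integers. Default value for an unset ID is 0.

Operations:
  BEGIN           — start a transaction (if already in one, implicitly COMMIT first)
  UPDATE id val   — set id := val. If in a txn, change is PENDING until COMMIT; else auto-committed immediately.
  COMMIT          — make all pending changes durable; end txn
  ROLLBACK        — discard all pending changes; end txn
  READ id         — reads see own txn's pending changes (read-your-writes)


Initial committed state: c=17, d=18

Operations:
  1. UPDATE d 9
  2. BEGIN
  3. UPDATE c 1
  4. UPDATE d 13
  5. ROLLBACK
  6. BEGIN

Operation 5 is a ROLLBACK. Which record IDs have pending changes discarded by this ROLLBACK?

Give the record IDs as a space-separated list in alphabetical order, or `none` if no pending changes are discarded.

Initial committed: {c=17, d=18}
Op 1: UPDATE d=9 (auto-commit; committed d=9)
Op 2: BEGIN: in_txn=True, pending={}
Op 3: UPDATE c=1 (pending; pending now {c=1})
Op 4: UPDATE d=13 (pending; pending now {c=1, d=13})
Op 5: ROLLBACK: discarded pending ['c', 'd']; in_txn=False
Op 6: BEGIN: in_txn=True, pending={}
ROLLBACK at op 5 discards: ['c', 'd']

Answer: c d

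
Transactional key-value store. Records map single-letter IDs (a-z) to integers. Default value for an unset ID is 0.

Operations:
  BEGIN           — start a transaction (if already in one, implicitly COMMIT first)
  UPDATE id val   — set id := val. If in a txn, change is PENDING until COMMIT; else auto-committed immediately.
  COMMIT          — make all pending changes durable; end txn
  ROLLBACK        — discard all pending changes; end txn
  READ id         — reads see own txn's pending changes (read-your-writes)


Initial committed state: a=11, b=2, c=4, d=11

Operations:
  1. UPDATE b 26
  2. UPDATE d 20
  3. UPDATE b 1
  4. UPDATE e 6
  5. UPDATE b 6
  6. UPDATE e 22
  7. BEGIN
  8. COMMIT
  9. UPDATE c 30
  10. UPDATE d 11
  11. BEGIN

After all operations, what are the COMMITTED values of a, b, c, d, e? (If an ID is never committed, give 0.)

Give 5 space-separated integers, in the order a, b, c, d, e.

Initial committed: {a=11, b=2, c=4, d=11}
Op 1: UPDATE b=26 (auto-commit; committed b=26)
Op 2: UPDATE d=20 (auto-commit; committed d=20)
Op 3: UPDATE b=1 (auto-commit; committed b=1)
Op 4: UPDATE e=6 (auto-commit; committed e=6)
Op 5: UPDATE b=6 (auto-commit; committed b=6)
Op 6: UPDATE e=22 (auto-commit; committed e=22)
Op 7: BEGIN: in_txn=True, pending={}
Op 8: COMMIT: merged [] into committed; committed now {a=11, b=6, c=4, d=20, e=22}
Op 9: UPDATE c=30 (auto-commit; committed c=30)
Op 10: UPDATE d=11 (auto-commit; committed d=11)
Op 11: BEGIN: in_txn=True, pending={}
Final committed: {a=11, b=6, c=30, d=11, e=22}

Answer: 11 6 30 11 22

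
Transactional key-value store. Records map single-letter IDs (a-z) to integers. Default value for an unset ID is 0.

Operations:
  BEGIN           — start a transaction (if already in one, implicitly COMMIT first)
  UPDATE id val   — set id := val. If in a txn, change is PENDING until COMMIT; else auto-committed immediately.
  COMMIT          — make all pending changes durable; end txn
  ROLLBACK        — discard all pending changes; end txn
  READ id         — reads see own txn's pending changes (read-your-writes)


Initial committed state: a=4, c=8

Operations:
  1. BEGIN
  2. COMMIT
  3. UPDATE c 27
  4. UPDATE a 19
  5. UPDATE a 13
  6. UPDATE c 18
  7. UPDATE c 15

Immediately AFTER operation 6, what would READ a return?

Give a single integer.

Initial committed: {a=4, c=8}
Op 1: BEGIN: in_txn=True, pending={}
Op 2: COMMIT: merged [] into committed; committed now {a=4, c=8}
Op 3: UPDATE c=27 (auto-commit; committed c=27)
Op 4: UPDATE a=19 (auto-commit; committed a=19)
Op 5: UPDATE a=13 (auto-commit; committed a=13)
Op 6: UPDATE c=18 (auto-commit; committed c=18)
After op 6: visible(a) = 13 (pending={}, committed={a=13, c=18})

Answer: 13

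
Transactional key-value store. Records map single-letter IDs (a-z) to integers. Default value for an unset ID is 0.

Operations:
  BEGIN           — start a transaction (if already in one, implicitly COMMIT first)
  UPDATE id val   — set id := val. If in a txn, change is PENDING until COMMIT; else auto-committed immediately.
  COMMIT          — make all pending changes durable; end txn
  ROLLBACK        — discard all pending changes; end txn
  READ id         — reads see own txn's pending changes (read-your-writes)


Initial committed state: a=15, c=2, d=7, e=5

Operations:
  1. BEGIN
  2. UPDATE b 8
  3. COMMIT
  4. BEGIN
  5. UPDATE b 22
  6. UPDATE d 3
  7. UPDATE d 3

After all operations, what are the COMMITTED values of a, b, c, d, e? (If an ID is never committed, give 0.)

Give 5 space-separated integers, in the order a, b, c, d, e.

Answer: 15 8 2 7 5

Derivation:
Initial committed: {a=15, c=2, d=7, e=5}
Op 1: BEGIN: in_txn=True, pending={}
Op 2: UPDATE b=8 (pending; pending now {b=8})
Op 3: COMMIT: merged ['b'] into committed; committed now {a=15, b=8, c=2, d=7, e=5}
Op 4: BEGIN: in_txn=True, pending={}
Op 5: UPDATE b=22 (pending; pending now {b=22})
Op 6: UPDATE d=3 (pending; pending now {b=22, d=3})
Op 7: UPDATE d=3 (pending; pending now {b=22, d=3})
Final committed: {a=15, b=8, c=2, d=7, e=5}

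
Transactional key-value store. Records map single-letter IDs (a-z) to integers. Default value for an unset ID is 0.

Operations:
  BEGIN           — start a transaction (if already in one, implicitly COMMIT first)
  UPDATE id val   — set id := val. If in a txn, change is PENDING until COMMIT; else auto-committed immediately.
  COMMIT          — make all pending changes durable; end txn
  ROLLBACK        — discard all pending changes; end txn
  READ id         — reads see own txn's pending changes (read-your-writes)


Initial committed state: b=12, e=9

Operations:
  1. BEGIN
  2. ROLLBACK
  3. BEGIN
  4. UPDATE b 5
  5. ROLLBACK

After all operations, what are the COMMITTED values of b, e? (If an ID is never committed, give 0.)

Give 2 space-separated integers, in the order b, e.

Answer: 12 9

Derivation:
Initial committed: {b=12, e=9}
Op 1: BEGIN: in_txn=True, pending={}
Op 2: ROLLBACK: discarded pending []; in_txn=False
Op 3: BEGIN: in_txn=True, pending={}
Op 4: UPDATE b=5 (pending; pending now {b=5})
Op 5: ROLLBACK: discarded pending ['b']; in_txn=False
Final committed: {b=12, e=9}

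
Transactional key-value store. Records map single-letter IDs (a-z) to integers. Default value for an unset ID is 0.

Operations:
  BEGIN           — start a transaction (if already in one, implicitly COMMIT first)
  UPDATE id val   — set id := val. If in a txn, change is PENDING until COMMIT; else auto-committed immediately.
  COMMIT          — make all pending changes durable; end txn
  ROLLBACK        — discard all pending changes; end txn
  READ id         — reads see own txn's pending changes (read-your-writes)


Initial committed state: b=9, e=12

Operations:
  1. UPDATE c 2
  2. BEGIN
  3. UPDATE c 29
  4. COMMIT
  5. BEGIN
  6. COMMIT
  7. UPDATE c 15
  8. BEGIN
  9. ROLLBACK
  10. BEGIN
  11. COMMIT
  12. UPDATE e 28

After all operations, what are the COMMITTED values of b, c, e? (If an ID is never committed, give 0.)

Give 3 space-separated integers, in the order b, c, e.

Initial committed: {b=9, e=12}
Op 1: UPDATE c=2 (auto-commit; committed c=2)
Op 2: BEGIN: in_txn=True, pending={}
Op 3: UPDATE c=29 (pending; pending now {c=29})
Op 4: COMMIT: merged ['c'] into committed; committed now {b=9, c=29, e=12}
Op 5: BEGIN: in_txn=True, pending={}
Op 6: COMMIT: merged [] into committed; committed now {b=9, c=29, e=12}
Op 7: UPDATE c=15 (auto-commit; committed c=15)
Op 8: BEGIN: in_txn=True, pending={}
Op 9: ROLLBACK: discarded pending []; in_txn=False
Op 10: BEGIN: in_txn=True, pending={}
Op 11: COMMIT: merged [] into committed; committed now {b=9, c=15, e=12}
Op 12: UPDATE e=28 (auto-commit; committed e=28)
Final committed: {b=9, c=15, e=28}

Answer: 9 15 28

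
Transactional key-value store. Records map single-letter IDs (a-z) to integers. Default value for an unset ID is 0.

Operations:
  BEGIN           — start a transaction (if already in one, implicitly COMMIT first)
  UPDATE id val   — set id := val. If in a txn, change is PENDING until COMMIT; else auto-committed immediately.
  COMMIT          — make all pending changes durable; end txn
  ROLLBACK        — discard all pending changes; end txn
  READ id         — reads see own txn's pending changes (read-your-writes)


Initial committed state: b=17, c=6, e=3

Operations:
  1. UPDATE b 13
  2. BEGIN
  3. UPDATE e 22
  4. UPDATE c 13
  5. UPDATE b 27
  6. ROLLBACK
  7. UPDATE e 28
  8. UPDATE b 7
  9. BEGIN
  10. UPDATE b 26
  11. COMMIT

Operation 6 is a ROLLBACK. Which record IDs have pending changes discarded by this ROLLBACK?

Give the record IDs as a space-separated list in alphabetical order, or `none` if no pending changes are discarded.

Initial committed: {b=17, c=6, e=3}
Op 1: UPDATE b=13 (auto-commit; committed b=13)
Op 2: BEGIN: in_txn=True, pending={}
Op 3: UPDATE e=22 (pending; pending now {e=22})
Op 4: UPDATE c=13 (pending; pending now {c=13, e=22})
Op 5: UPDATE b=27 (pending; pending now {b=27, c=13, e=22})
Op 6: ROLLBACK: discarded pending ['b', 'c', 'e']; in_txn=False
Op 7: UPDATE e=28 (auto-commit; committed e=28)
Op 8: UPDATE b=7 (auto-commit; committed b=7)
Op 9: BEGIN: in_txn=True, pending={}
Op 10: UPDATE b=26 (pending; pending now {b=26})
Op 11: COMMIT: merged ['b'] into committed; committed now {b=26, c=6, e=28}
ROLLBACK at op 6 discards: ['b', 'c', 'e']

Answer: b c e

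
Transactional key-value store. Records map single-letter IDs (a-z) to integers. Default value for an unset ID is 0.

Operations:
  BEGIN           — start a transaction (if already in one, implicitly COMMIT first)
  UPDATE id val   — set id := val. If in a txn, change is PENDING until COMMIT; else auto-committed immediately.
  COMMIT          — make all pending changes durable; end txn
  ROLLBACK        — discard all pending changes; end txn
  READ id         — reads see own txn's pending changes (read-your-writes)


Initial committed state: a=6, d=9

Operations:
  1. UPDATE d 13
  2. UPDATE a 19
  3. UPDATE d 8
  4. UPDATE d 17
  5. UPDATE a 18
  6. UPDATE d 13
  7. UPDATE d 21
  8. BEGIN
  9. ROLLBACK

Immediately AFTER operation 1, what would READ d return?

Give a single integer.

Answer: 13

Derivation:
Initial committed: {a=6, d=9}
Op 1: UPDATE d=13 (auto-commit; committed d=13)
After op 1: visible(d) = 13 (pending={}, committed={a=6, d=13})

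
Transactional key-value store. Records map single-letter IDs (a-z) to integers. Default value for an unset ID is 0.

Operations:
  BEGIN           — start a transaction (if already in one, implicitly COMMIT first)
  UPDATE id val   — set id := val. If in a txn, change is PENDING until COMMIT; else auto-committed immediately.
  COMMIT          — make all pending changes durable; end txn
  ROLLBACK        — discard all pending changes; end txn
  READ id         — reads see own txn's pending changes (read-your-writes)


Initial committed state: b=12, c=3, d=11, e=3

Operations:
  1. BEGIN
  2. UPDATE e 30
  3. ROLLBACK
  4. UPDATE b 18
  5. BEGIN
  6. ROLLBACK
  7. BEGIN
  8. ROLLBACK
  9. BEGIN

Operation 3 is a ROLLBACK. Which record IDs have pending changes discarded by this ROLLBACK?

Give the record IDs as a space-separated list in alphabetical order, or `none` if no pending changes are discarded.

Initial committed: {b=12, c=3, d=11, e=3}
Op 1: BEGIN: in_txn=True, pending={}
Op 2: UPDATE e=30 (pending; pending now {e=30})
Op 3: ROLLBACK: discarded pending ['e']; in_txn=False
Op 4: UPDATE b=18 (auto-commit; committed b=18)
Op 5: BEGIN: in_txn=True, pending={}
Op 6: ROLLBACK: discarded pending []; in_txn=False
Op 7: BEGIN: in_txn=True, pending={}
Op 8: ROLLBACK: discarded pending []; in_txn=False
Op 9: BEGIN: in_txn=True, pending={}
ROLLBACK at op 3 discards: ['e']

Answer: e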